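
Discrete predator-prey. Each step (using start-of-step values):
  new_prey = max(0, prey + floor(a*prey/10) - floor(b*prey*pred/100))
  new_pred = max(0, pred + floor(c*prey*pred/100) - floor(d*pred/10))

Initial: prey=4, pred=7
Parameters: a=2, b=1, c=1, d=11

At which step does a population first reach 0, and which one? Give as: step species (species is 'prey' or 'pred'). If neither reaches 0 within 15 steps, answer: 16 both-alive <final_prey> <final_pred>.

Step 1: prey: 4+0-0=4; pred: 7+0-7=0
First extinction: pred at step 1

Answer: 1 pred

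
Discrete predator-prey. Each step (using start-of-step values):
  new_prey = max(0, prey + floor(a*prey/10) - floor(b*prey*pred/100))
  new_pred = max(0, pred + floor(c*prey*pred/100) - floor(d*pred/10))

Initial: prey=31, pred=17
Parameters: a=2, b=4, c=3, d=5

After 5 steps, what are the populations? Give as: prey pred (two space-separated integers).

Step 1: prey: 31+6-21=16; pred: 17+15-8=24
Step 2: prey: 16+3-15=4; pred: 24+11-12=23
Step 3: prey: 4+0-3=1; pred: 23+2-11=14
Step 4: prey: 1+0-0=1; pred: 14+0-7=7
Step 5: prey: 1+0-0=1; pred: 7+0-3=4

Answer: 1 4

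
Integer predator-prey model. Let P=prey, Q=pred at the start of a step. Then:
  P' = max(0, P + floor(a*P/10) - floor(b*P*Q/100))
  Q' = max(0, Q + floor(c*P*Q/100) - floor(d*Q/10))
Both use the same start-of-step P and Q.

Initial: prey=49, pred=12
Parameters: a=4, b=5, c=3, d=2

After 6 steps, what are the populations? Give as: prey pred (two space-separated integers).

Step 1: prey: 49+19-29=39; pred: 12+17-2=27
Step 2: prey: 39+15-52=2; pred: 27+31-5=53
Step 3: prey: 2+0-5=0; pred: 53+3-10=46
Step 4: prey: 0+0-0=0; pred: 46+0-9=37
Step 5: prey: 0+0-0=0; pred: 37+0-7=30
Step 6: prey: 0+0-0=0; pred: 30+0-6=24

Answer: 0 24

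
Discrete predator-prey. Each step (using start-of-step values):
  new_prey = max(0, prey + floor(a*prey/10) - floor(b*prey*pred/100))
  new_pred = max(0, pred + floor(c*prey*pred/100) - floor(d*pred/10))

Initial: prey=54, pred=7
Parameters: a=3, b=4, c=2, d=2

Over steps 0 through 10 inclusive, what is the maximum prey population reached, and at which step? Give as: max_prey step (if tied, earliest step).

Answer: 55 1

Derivation:
Step 1: prey: 54+16-15=55; pred: 7+7-1=13
Step 2: prey: 55+16-28=43; pred: 13+14-2=25
Step 3: prey: 43+12-43=12; pred: 25+21-5=41
Step 4: prey: 12+3-19=0; pred: 41+9-8=42
Step 5: prey: 0+0-0=0; pred: 42+0-8=34
Step 6: prey: 0+0-0=0; pred: 34+0-6=28
Step 7: prey: 0+0-0=0; pred: 28+0-5=23
Step 8: prey: 0+0-0=0; pred: 23+0-4=19
Step 9: prey: 0+0-0=0; pred: 19+0-3=16
Step 10: prey: 0+0-0=0; pred: 16+0-3=13
Max prey = 55 at step 1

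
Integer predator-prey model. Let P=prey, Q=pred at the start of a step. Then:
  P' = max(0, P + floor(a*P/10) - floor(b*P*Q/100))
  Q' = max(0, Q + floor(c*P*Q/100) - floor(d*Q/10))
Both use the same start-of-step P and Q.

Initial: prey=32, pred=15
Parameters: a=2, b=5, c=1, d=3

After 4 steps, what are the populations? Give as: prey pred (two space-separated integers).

Answer: 2 7

Derivation:
Step 1: prey: 32+6-24=14; pred: 15+4-4=15
Step 2: prey: 14+2-10=6; pred: 15+2-4=13
Step 3: prey: 6+1-3=4; pred: 13+0-3=10
Step 4: prey: 4+0-2=2; pred: 10+0-3=7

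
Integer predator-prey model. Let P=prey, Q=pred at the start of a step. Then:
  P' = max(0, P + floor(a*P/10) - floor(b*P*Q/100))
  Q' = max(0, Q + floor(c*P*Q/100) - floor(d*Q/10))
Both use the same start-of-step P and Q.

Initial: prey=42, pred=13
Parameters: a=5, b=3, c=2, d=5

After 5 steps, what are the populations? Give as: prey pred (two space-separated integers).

Answer: 5 36

Derivation:
Step 1: prey: 42+21-16=47; pred: 13+10-6=17
Step 2: prey: 47+23-23=47; pred: 17+15-8=24
Step 3: prey: 47+23-33=37; pred: 24+22-12=34
Step 4: prey: 37+18-37=18; pred: 34+25-17=42
Step 5: prey: 18+9-22=5; pred: 42+15-21=36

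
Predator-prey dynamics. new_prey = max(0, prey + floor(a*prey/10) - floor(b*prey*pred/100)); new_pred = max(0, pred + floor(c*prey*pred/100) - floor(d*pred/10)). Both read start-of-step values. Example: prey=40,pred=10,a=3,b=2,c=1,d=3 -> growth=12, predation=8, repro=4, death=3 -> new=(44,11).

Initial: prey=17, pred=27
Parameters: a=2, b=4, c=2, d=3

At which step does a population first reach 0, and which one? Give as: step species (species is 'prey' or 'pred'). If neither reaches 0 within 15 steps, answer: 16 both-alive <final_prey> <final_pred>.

Step 1: prey: 17+3-18=2; pred: 27+9-8=28
Step 2: prey: 2+0-2=0; pred: 28+1-8=21
First extinction: prey at step 2

Answer: 2 prey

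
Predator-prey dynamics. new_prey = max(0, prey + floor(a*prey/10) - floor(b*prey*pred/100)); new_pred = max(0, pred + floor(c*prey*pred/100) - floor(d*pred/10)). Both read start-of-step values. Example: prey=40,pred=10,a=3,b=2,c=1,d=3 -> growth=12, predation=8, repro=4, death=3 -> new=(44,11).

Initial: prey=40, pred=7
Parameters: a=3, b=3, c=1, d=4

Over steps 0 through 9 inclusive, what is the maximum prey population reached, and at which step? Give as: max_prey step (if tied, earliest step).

Step 1: prey: 40+12-8=44; pred: 7+2-2=7
Step 2: prey: 44+13-9=48; pred: 7+3-2=8
Step 3: prey: 48+14-11=51; pred: 8+3-3=8
Step 4: prey: 51+15-12=54; pred: 8+4-3=9
Step 5: prey: 54+16-14=56; pred: 9+4-3=10
Step 6: prey: 56+16-16=56; pred: 10+5-4=11
Step 7: prey: 56+16-18=54; pred: 11+6-4=13
Step 8: prey: 54+16-21=49; pred: 13+7-5=15
Step 9: prey: 49+14-22=41; pred: 15+7-6=16
Max prey = 56 at step 5

Answer: 56 5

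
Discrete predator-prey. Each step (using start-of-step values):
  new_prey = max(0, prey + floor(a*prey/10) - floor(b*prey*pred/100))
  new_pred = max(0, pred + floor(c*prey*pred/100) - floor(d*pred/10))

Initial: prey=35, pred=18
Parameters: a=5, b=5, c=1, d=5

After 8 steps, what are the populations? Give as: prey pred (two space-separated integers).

Answer: 67 1

Derivation:
Step 1: prey: 35+17-31=21; pred: 18+6-9=15
Step 2: prey: 21+10-15=16; pred: 15+3-7=11
Step 3: prey: 16+8-8=16; pred: 11+1-5=7
Step 4: prey: 16+8-5=19; pred: 7+1-3=5
Step 5: prey: 19+9-4=24; pred: 5+0-2=3
Step 6: prey: 24+12-3=33; pred: 3+0-1=2
Step 7: prey: 33+16-3=46; pred: 2+0-1=1
Step 8: prey: 46+23-2=67; pred: 1+0-0=1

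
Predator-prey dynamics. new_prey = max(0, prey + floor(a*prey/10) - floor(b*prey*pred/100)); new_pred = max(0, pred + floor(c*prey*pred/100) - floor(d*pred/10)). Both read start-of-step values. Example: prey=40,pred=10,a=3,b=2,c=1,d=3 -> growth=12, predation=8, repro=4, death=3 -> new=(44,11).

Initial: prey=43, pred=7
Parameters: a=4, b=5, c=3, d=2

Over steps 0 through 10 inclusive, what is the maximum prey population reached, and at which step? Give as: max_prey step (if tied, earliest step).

Step 1: prey: 43+17-15=45; pred: 7+9-1=15
Step 2: prey: 45+18-33=30; pred: 15+20-3=32
Step 3: prey: 30+12-48=0; pred: 32+28-6=54
Step 4: prey: 0+0-0=0; pred: 54+0-10=44
Step 5: prey: 0+0-0=0; pred: 44+0-8=36
Step 6: prey: 0+0-0=0; pred: 36+0-7=29
Step 7: prey: 0+0-0=0; pred: 29+0-5=24
Step 8: prey: 0+0-0=0; pred: 24+0-4=20
Step 9: prey: 0+0-0=0; pred: 20+0-4=16
Step 10: prey: 0+0-0=0; pred: 16+0-3=13
Max prey = 45 at step 1

Answer: 45 1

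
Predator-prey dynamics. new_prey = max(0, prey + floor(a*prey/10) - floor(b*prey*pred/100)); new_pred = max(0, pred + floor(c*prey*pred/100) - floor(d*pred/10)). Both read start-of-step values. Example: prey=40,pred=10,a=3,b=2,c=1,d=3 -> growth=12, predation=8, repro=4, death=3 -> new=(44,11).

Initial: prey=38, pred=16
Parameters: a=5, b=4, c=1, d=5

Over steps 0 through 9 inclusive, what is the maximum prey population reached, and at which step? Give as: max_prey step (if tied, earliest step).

Answer: 126 9

Derivation:
Step 1: prey: 38+19-24=33; pred: 16+6-8=14
Step 2: prey: 33+16-18=31; pred: 14+4-7=11
Step 3: prey: 31+15-13=33; pred: 11+3-5=9
Step 4: prey: 33+16-11=38; pred: 9+2-4=7
Step 5: prey: 38+19-10=47; pred: 7+2-3=6
Step 6: prey: 47+23-11=59; pred: 6+2-3=5
Step 7: prey: 59+29-11=77; pred: 5+2-2=5
Step 8: prey: 77+38-15=100; pred: 5+3-2=6
Step 9: prey: 100+50-24=126; pred: 6+6-3=9
Max prey = 126 at step 9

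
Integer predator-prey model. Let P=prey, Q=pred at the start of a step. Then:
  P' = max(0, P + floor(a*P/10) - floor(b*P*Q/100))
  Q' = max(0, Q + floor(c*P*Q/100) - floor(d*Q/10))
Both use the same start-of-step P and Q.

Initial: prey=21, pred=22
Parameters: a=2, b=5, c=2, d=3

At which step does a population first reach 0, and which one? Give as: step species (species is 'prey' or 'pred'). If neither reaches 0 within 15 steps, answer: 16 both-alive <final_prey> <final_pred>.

Step 1: prey: 21+4-23=2; pred: 22+9-6=25
Step 2: prey: 2+0-2=0; pred: 25+1-7=19
First extinction: prey at step 2

Answer: 2 prey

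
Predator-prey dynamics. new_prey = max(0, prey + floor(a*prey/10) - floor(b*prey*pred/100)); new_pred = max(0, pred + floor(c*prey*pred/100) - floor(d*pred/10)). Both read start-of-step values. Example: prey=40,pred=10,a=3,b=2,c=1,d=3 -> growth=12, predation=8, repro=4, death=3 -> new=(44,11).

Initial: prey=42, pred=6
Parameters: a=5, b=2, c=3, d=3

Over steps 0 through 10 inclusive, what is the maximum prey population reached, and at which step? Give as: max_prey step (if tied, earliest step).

Answer: 74 2

Derivation:
Step 1: prey: 42+21-5=58; pred: 6+7-1=12
Step 2: prey: 58+29-13=74; pred: 12+20-3=29
Step 3: prey: 74+37-42=69; pred: 29+64-8=85
Step 4: prey: 69+34-117=0; pred: 85+175-25=235
Step 5: prey: 0+0-0=0; pred: 235+0-70=165
Step 6: prey: 0+0-0=0; pred: 165+0-49=116
Step 7: prey: 0+0-0=0; pred: 116+0-34=82
Step 8: prey: 0+0-0=0; pred: 82+0-24=58
Step 9: prey: 0+0-0=0; pred: 58+0-17=41
Step 10: prey: 0+0-0=0; pred: 41+0-12=29
Max prey = 74 at step 2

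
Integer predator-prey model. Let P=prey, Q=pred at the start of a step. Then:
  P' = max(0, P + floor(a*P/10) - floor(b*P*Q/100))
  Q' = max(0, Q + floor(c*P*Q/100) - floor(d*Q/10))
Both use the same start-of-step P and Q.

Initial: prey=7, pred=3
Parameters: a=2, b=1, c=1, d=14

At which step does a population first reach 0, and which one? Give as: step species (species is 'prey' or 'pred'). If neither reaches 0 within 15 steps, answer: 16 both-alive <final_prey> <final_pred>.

Step 1: prey: 7+1-0=8; pred: 3+0-4=0
First extinction: pred at step 1

Answer: 1 pred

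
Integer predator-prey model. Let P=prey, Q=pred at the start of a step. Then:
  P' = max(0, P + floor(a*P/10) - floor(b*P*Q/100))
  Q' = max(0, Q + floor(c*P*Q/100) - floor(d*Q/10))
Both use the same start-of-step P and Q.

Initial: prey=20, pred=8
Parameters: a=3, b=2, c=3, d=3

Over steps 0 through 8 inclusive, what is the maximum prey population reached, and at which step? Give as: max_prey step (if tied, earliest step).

Answer: 26 3

Derivation:
Step 1: prey: 20+6-3=23; pred: 8+4-2=10
Step 2: prey: 23+6-4=25; pred: 10+6-3=13
Step 3: prey: 25+7-6=26; pred: 13+9-3=19
Step 4: prey: 26+7-9=24; pred: 19+14-5=28
Step 5: prey: 24+7-13=18; pred: 28+20-8=40
Step 6: prey: 18+5-14=9; pred: 40+21-12=49
Step 7: prey: 9+2-8=3; pred: 49+13-14=48
Step 8: prey: 3+0-2=1; pred: 48+4-14=38
Max prey = 26 at step 3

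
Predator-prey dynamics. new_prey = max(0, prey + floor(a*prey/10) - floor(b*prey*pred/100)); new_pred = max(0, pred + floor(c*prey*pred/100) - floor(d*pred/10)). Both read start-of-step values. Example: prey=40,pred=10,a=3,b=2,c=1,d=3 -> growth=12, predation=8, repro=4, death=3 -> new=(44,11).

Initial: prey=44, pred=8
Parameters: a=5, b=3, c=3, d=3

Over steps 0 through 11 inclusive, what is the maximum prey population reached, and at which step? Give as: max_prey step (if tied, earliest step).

Answer: 58 2

Derivation:
Step 1: prey: 44+22-10=56; pred: 8+10-2=16
Step 2: prey: 56+28-26=58; pred: 16+26-4=38
Step 3: prey: 58+29-66=21; pred: 38+66-11=93
Step 4: prey: 21+10-58=0; pred: 93+58-27=124
Step 5: prey: 0+0-0=0; pred: 124+0-37=87
Step 6: prey: 0+0-0=0; pred: 87+0-26=61
Step 7: prey: 0+0-0=0; pred: 61+0-18=43
Step 8: prey: 0+0-0=0; pred: 43+0-12=31
Step 9: prey: 0+0-0=0; pred: 31+0-9=22
Step 10: prey: 0+0-0=0; pred: 22+0-6=16
Step 11: prey: 0+0-0=0; pred: 16+0-4=12
Max prey = 58 at step 2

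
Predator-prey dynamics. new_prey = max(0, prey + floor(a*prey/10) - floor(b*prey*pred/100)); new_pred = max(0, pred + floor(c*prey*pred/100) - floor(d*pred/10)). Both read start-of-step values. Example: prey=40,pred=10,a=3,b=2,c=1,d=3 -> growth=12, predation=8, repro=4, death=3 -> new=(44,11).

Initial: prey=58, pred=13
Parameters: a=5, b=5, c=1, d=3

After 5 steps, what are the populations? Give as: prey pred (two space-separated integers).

Answer: 6 13

Derivation:
Step 1: prey: 58+29-37=50; pred: 13+7-3=17
Step 2: prey: 50+25-42=33; pred: 17+8-5=20
Step 3: prey: 33+16-33=16; pred: 20+6-6=20
Step 4: prey: 16+8-16=8; pred: 20+3-6=17
Step 5: prey: 8+4-6=6; pred: 17+1-5=13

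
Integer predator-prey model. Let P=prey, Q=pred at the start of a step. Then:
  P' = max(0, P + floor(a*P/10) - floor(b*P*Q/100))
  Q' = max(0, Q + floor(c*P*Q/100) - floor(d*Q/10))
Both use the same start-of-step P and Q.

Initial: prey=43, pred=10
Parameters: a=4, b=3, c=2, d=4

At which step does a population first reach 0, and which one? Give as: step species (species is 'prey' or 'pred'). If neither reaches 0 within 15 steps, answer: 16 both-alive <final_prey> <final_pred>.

Answer: 6 prey

Derivation:
Step 1: prey: 43+17-12=48; pred: 10+8-4=14
Step 2: prey: 48+19-20=47; pred: 14+13-5=22
Step 3: prey: 47+18-31=34; pred: 22+20-8=34
Step 4: prey: 34+13-34=13; pred: 34+23-13=44
Step 5: prey: 13+5-17=1; pred: 44+11-17=38
Step 6: prey: 1+0-1=0; pred: 38+0-15=23
First extinction: prey at step 6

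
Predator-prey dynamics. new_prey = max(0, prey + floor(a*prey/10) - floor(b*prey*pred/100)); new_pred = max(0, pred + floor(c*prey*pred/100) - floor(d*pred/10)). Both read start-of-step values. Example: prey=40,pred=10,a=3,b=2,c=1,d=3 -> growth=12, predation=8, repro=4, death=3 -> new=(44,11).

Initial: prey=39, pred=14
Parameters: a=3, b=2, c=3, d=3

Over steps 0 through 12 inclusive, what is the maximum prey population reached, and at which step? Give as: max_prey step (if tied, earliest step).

Answer: 40 1

Derivation:
Step 1: prey: 39+11-10=40; pred: 14+16-4=26
Step 2: prey: 40+12-20=32; pred: 26+31-7=50
Step 3: prey: 32+9-32=9; pred: 50+48-15=83
Step 4: prey: 9+2-14=0; pred: 83+22-24=81
Step 5: prey: 0+0-0=0; pred: 81+0-24=57
Step 6: prey: 0+0-0=0; pred: 57+0-17=40
Step 7: prey: 0+0-0=0; pred: 40+0-12=28
Step 8: prey: 0+0-0=0; pred: 28+0-8=20
Step 9: prey: 0+0-0=0; pred: 20+0-6=14
Step 10: prey: 0+0-0=0; pred: 14+0-4=10
Step 11: prey: 0+0-0=0; pred: 10+0-3=7
Step 12: prey: 0+0-0=0; pred: 7+0-2=5
Max prey = 40 at step 1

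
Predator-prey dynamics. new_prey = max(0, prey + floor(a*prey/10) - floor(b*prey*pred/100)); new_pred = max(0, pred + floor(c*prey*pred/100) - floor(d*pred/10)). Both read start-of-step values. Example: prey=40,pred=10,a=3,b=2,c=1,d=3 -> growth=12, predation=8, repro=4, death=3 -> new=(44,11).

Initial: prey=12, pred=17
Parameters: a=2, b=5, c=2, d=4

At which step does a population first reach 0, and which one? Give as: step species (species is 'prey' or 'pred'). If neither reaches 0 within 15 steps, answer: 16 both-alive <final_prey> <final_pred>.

Answer: 16 both-alive 1 2

Derivation:
Step 1: prey: 12+2-10=4; pred: 17+4-6=15
Step 2: prey: 4+0-3=1; pred: 15+1-6=10
Step 3: prey: 1+0-0=1; pred: 10+0-4=6
Step 4: prey: 1+0-0=1; pred: 6+0-2=4
Step 5: prey: 1+0-0=1; pred: 4+0-1=3
Step 6: prey: 1+0-0=1; pred: 3+0-1=2
Step 7: prey: 1+0-0=1; pred: 2+0-0=2
Steps 8-15: state stable at prey=1, pred=2 (no change)
No extinction within 15 steps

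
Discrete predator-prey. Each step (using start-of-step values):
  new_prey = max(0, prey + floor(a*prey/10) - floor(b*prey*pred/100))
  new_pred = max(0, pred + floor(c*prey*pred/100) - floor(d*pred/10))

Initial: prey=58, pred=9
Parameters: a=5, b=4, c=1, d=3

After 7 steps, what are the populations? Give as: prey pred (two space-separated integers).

Answer: 2 17

Derivation:
Step 1: prey: 58+29-20=67; pred: 9+5-2=12
Step 2: prey: 67+33-32=68; pred: 12+8-3=17
Step 3: prey: 68+34-46=56; pred: 17+11-5=23
Step 4: prey: 56+28-51=33; pred: 23+12-6=29
Step 5: prey: 33+16-38=11; pred: 29+9-8=30
Step 6: prey: 11+5-13=3; pred: 30+3-9=24
Step 7: prey: 3+1-2=2; pred: 24+0-7=17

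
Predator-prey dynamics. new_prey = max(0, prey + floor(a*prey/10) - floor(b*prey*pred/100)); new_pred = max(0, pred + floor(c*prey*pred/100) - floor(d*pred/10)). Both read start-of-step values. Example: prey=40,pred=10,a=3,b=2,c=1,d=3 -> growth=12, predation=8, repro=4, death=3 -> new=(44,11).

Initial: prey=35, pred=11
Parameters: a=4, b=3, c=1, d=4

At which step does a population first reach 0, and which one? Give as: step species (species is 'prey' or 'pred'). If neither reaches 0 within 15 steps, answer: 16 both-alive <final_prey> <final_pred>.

Step 1: prey: 35+14-11=38; pred: 11+3-4=10
Step 2: prey: 38+15-11=42; pred: 10+3-4=9
Step 3: prey: 42+16-11=47; pred: 9+3-3=9
Step 4: prey: 47+18-12=53; pred: 9+4-3=10
Step 5: prey: 53+21-15=59; pred: 10+5-4=11
Step 6: prey: 59+23-19=63; pred: 11+6-4=13
Step 7: prey: 63+25-24=64; pred: 13+8-5=16
Step 8: prey: 64+25-30=59; pred: 16+10-6=20
Step 9: prey: 59+23-35=47; pred: 20+11-8=23
Step 10: prey: 47+18-32=33; pred: 23+10-9=24
Step 11: prey: 33+13-23=23; pred: 24+7-9=22
Step 12: prey: 23+9-15=17; pred: 22+5-8=19
Step 13: prey: 17+6-9=14; pred: 19+3-7=15
Step 14: prey: 14+5-6=13; pred: 15+2-6=11
Step 15: prey: 13+5-4=14; pred: 11+1-4=8
No extinction within 15 steps

Answer: 16 both-alive 14 8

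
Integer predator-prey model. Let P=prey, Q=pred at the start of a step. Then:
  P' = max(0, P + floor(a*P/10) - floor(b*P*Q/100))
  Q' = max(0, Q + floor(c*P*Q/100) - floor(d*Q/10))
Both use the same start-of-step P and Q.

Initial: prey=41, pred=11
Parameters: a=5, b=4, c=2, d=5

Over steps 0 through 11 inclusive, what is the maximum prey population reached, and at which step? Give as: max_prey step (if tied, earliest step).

Answer: 43 1

Derivation:
Step 1: prey: 41+20-18=43; pred: 11+9-5=15
Step 2: prey: 43+21-25=39; pred: 15+12-7=20
Step 3: prey: 39+19-31=27; pred: 20+15-10=25
Step 4: prey: 27+13-27=13; pred: 25+13-12=26
Step 5: prey: 13+6-13=6; pred: 26+6-13=19
Step 6: prey: 6+3-4=5; pred: 19+2-9=12
Step 7: prey: 5+2-2=5; pred: 12+1-6=7
Step 8: prey: 5+2-1=6; pred: 7+0-3=4
Step 9: prey: 6+3-0=9; pred: 4+0-2=2
Step 10: prey: 9+4-0=13; pred: 2+0-1=1
Step 11: prey: 13+6-0=19; pred: 1+0-0=1
Max prey = 43 at step 1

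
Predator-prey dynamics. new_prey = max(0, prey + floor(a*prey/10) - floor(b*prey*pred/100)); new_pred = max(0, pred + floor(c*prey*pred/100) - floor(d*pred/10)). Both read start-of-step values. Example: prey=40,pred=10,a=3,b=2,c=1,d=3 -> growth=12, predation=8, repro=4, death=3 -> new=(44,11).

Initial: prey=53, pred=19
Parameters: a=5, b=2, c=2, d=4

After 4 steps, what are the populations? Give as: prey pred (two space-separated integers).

Step 1: prey: 53+26-20=59; pred: 19+20-7=32
Step 2: prey: 59+29-37=51; pred: 32+37-12=57
Step 3: prey: 51+25-58=18; pred: 57+58-22=93
Step 4: prey: 18+9-33=0; pred: 93+33-37=89

Answer: 0 89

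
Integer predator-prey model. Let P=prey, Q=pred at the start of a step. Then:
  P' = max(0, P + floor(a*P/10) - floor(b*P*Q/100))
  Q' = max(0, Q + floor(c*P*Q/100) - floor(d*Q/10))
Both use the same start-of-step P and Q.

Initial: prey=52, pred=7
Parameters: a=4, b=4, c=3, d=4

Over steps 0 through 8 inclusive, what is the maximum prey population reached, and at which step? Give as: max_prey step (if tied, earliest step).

Answer: 58 1

Derivation:
Step 1: prey: 52+20-14=58; pred: 7+10-2=15
Step 2: prey: 58+23-34=47; pred: 15+26-6=35
Step 3: prey: 47+18-65=0; pred: 35+49-14=70
Step 4: prey: 0+0-0=0; pred: 70+0-28=42
Step 5: prey: 0+0-0=0; pred: 42+0-16=26
Step 6: prey: 0+0-0=0; pred: 26+0-10=16
Step 7: prey: 0+0-0=0; pred: 16+0-6=10
Step 8: prey: 0+0-0=0; pred: 10+0-4=6
Max prey = 58 at step 1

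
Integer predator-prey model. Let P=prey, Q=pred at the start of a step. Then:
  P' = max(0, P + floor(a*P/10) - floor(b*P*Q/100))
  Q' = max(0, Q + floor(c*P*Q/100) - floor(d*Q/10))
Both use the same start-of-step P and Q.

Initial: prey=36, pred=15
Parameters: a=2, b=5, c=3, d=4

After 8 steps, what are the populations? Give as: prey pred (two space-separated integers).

Step 1: prey: 36+7-27=16; pred: 15+16-6=25
Step 2: prey: 16+3-20=0; pred: 25+12-10=27
Step 3: prey: 0+0-0=0; pred: 27+0-10=17
Step 4: prey: 0+0-0=0; pred: 17+0-6=11
Step 5: prey: 0+0-0=0; pred: 11+0-4=7
Step 6: prey: 0+0-0=0; pred: 7+0-2=5
Step 7: prey: 0+0-0=0; pred: 5+0-2=3
Step 8: prey: 0+0-0=0; pred: 3+0-1=2

Answer: 0 2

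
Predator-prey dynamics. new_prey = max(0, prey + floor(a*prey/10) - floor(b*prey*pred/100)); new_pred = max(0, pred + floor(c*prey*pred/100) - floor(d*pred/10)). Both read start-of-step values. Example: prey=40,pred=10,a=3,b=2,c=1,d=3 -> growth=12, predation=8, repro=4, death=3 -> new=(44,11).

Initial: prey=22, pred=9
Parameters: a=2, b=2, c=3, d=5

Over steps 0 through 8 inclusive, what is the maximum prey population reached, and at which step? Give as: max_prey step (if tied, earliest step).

Answer: 23 1

Derivation:
Step 1: prey: 22+4-3=23; pred: 9+5-4=10
Step 2: prey: 23+4-4=23; pred: 10+6-5=11
Step 3: prey: 23+4-5=22; pred: 11+7-5=13
Step 4: prey: 22+4-5=21; pred: 13+8-6=15
Step 5: prey: 21+4-6=19; pred: 15+9-7=17
Step 6: prey: 19+3-6=16; pred: 17+9-8=18
Step 7: prey: 16+3-5=14; pred: 18+8-9=17
Step 8: prey: 14+2-4=12; pred: 17+7-8=16
Max prey = 23 at step 1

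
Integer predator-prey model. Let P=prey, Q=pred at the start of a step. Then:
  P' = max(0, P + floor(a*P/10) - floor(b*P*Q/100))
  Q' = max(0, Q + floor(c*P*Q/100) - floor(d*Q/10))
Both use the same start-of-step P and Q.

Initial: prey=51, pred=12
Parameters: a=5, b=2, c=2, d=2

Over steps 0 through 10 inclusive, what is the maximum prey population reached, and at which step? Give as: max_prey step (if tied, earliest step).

Step 1: prey: 51+25-12=64; pred: 12+12-2=22
Step 2: prey: 64+32-28=68; pred: 22+28-4=46
Step 3: prey: 68+34-62=40; pred: 46+62-9=99
Step 4: prey: 40+20-79=0; pred: 99+79-19=159
Step 5: prey: 0+0-0=0; pred: 159+0-31=128
Step 6: prey: 0+0-0=0; pred: 128+0-25=103
Step 7: prey: 0+0-0=0; pred: 103+0-20=83
Step 8: prey: 0+0-0=0; pred: 83+0-16=67
Step 9: prey: 0+0-0=0; pred: 67+0-13=54
Step 10: prey: 0+0-0=0; pred: 54+0-10=44
Max prey = 68 at step 2

Answer: 68 2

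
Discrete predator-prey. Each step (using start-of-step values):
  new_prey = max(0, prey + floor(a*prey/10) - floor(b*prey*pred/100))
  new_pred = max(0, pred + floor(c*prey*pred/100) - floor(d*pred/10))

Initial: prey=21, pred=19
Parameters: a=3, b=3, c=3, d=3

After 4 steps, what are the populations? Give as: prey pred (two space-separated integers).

Answer: 1 22

Derivation:
Step 1: prey: 21+6-11=16; pred: 19+11-5=25
Step 2: prey: 16+4-12=8; pred: 25+12-7=30
Step 3: prey: 8+2-7=3; pred: 30+7-9=28
Step 4: prey: 3+0-2=1; pred: 28+2-8=22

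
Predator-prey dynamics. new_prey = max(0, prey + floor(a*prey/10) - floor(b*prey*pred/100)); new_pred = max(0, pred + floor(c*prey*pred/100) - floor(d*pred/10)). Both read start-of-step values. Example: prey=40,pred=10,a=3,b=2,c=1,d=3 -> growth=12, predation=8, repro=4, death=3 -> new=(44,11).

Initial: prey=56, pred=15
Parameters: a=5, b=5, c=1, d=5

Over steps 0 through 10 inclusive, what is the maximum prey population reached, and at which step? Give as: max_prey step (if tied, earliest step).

Answer: 99 10

Derivation:
Step 1: prey: 56+28-42=42; pred: 15+8-7=16
Step 2: prey: 42+21-33=30; pred: 16+6-8=14
Step 3: prey: 30+15-21=24; pred: 14+4-7=11
Step 4: prey: 24+12-13=23; pred: 11+2-5=8
Step 5: prey: 23+11-9=25; pred: 8+1-4=5
Step 6: prey: 25+12-6=31; pred: 5+1-2=4
Step 7: prey: 31+15-6=40; pred: 4+1-2=3
Step 8: prey: 40+20-6=54; pred: 3+1-1=3
Step 9: prey: 54+27-8=73; pred: 3+1-1=3
Step 10: prey: 73+36-10=99; pred: 3+2-1=4
Max prey = 99 at step 10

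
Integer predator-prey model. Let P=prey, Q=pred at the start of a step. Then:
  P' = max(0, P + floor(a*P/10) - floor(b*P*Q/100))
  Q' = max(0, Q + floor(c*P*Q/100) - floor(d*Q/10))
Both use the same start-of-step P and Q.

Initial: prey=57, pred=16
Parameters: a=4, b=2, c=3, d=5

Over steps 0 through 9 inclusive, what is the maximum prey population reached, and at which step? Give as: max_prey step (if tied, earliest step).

Step 1: prey: 57+22-18=61; pred: 16+27-8=35
Step 2: prey: 61+24-42=43; pred: 35+64-17=82
Step 3: prey: 43+17-70=0; pred: 82+105-41=146
Step 4: prey: 0+0-0=0; pred: 146+0-73=73
Step 5: prey: 0+0-0=0; pred: 73+0-36=37
Step 6: prey: 0+0-0=0; pred: 37+0-18=19
Step 7: prey: 0+0-0=0; pred: 19+0-9=10
Step 8: prey: 0+0-0=0; pred: 10+0-5=5
Step 9: prey: 0+0-0=0; pred: 5+0-2=3
Max prey = 61 at step 1

Answer: 61 1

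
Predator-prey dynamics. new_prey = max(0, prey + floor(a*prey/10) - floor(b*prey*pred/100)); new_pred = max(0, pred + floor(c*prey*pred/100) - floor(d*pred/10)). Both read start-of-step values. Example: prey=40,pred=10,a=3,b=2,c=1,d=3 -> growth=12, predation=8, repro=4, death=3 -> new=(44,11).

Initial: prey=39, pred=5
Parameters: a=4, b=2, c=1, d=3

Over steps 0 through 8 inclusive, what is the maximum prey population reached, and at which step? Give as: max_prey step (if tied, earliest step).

Step 1: prey: 39+15-3=51; pred: 5+1-1=5
Step 2: prey: 51+20-5=66; pred: 5+2-1=6
Step 3: prey: 66+26-7=85; pred: 6+3-1=8
Step 4: prey: 85+34-13=106; pred: 8+6-2=12
Step 5: prey: 106+42-25=123; pred: 12+12-3=21
Step 6: prey: 123+49-51=121; pred: 21+25-6=40
Step 7: prey: 121+48-96=73; pred: 40+48-12=76
Step 8: prey: 73+29-110=0; pred: 76+55-22=109
Max prey = 123 at step 5

Answer: 123 5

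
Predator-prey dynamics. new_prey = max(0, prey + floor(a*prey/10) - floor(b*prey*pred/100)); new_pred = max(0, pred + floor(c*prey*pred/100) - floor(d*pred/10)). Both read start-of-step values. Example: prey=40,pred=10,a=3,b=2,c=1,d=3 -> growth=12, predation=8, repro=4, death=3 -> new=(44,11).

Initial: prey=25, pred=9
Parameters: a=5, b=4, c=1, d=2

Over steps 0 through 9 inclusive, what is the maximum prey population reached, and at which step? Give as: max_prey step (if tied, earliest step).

Answer: 38 5

Derivation:
Step 1: prey: 25+12-9=28; pred: 9+2-1=10
Step 2: prey: 28+14-11=31; pred: 10+2-2=10
Step 3: prey: 31+15-12=34; pred: 10+3-2=11
Step 4: prey: 34+17-14=37; pred: 11+3-2=12
Step 5: prey: 37+18-17=38; pred: 12+4-2=14
Step 6: prey: 38+19-21=36; pred: 14+5-2=17
Step 7: prey: 36+18-24=30; pred: 17+6-3=20
Step 8: prey: 30+15-24=21; pred: 20+6-4=22
Step 9: prey: 21+10-18=13; pred: 22+4-4=22
Max prey = 38 at step 5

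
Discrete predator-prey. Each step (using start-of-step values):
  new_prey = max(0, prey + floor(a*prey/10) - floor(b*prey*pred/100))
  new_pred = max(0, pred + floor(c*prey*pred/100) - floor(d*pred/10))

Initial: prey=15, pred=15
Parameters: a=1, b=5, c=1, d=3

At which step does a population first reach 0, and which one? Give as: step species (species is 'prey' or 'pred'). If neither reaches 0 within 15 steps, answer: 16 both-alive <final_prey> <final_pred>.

Answer: 16 both-alive 1 3

Derivation:
Step 1: prey: 15+1-11=5; pred: 15+2-4=13
Step 2: prey: 5+0-3=2; pred: 13+0-3=10
Step 3: prey: 2+0-1=1; pred: 10+0-3=7
Step 4: prey: 1+0-0=1; pred: 7+0-2=5
Step 5: prey: 1+0-0=1; pred: 5+0-1=4
Step 6: prey: 1+0-0=1; pred: 4+0-1=3
Step 7: prey: 1+0-0=1; pred: 3+0-0=3
Steps 8-15: state stable at prey=1, pred=3 (no change)
No extinction within 15 steps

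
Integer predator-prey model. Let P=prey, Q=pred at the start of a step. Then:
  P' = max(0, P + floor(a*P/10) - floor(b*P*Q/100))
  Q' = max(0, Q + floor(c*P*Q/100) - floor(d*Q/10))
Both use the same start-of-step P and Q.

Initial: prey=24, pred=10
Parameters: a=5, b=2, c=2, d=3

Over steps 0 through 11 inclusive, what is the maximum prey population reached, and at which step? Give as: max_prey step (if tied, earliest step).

Answer: 51 4

Derivation:
Step 1: prey: 24+12-4=32; pred: 10+4-3=11
Step 2: prey: 32+16-7=41; pred: 11+7-3=15
Step 3: prey: 41+20-12=49; pred: 15+12-4=23
Step 4: prey: 49+24-22=51; pred: 23+22-6=39
Step 5: prey: 51+25-39=37; pred: 39+39-11=67
Step 6: prey: 37+18-49=6; pred: 67+49-20=96
Step 7: prey: 6+3-11=0; pred: 96+11-28=79
Step 8: prey: 0+0-0=0; pred: 79+0-23=56
Step 9: prey: 0+0-0=0; pred: 56+0-16=40
Step 10: prey: 0+0-0=0; pred: 40+0-12=28
Step 11: prey: 0+0-0=0; pred: 28+0-8=20
Max prey = 51 at step 4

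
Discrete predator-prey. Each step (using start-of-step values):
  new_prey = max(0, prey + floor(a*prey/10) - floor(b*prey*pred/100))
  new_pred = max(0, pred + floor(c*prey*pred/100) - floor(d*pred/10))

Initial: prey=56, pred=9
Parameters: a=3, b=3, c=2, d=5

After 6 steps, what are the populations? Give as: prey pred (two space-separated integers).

Answer: 1 12

Derivation:
Step 1: prey: 56+16-15=57; pred: 9+10-4=15
Step 2: prey: 57+17-25=49; pred: 15+17-7=25
Step 3: prey: 49+14-36=27; pred: 25+24-12=37
Step 4: prey: 27+8-29=6; pred: 37+19-18=38
Step 5: prey: 6+1-6=1; pred: 38+4-19=23
Step 6: prey: 1+0-0=1; pred: 23+0-11=12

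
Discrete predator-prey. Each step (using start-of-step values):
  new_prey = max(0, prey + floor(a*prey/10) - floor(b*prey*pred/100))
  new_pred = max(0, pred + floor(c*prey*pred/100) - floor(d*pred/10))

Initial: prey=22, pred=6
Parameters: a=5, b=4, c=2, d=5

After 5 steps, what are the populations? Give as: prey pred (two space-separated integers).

Step 1: prey: 22+11-5=28; pred: 6+2-3=5
Step 2: prey: 28+14-5=37; pred: 5+2-2=5
Step 3: prey: 37+18-7=48; pred: 5+3-2=6
Step 4: prey: 48+24-11=61; pred: 6+5-3=8
Step 5: prey: 61+30-19=72; pred: 8+9-4=13

Answer: 72 13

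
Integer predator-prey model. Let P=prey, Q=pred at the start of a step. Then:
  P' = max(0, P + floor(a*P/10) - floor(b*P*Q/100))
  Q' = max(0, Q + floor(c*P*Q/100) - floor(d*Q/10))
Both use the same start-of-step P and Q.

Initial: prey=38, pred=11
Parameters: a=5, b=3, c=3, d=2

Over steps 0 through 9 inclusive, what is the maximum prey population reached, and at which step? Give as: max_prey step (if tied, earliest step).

Step 1: prey: 38+19-12=45; pred: 11+12-2=21
Step 2: prey: 45+22-28=39; pred: 21+28-4=45
Step 3: prey: 39+19-52=6; pred: 45+52-9=88
Step 4: prey: 6+3-15=0; pred: 88+15-17=86
Step 5: prey: 0+0-0=0; pred: 86+0-17=69
Step 6: prey: 0+0-0=0; pred: 69+0-13=56
Step 7: prey: 0+0-0=0; pred: 56+0-11=45
Step 8: prey: 0+0-0=0; pred: 45+0-9=36
Step 9: prey: 0+0-0=0; pred: 36+0-7=29
Max prey = 45 at step 1

Answer: 45 1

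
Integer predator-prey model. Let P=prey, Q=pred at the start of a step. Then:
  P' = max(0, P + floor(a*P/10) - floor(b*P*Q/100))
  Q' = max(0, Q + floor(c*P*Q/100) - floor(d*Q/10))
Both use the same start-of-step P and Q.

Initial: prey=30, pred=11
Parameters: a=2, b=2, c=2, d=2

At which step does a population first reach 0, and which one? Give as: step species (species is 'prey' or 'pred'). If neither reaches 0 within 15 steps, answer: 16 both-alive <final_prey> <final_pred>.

Step 1: prey: 30+6-6=30; pred: 11+6-2=15
Step 2: prey: 30+6-9=27; pred: 15+9-3=21
Step 3: prey: 27+5-11=21; pred: 21+11-4=28
Step 4: prey: 21+4-11=14; pred: 28+11-5=34
Step 5: prey: 14+2-9=7; pred: 34+9-6=37
Step 6: prey: 7+1-5=3; pred: 37+5-7=35
Step 7: prey: 3+0-2=1; pred: 35+2-7=30
Step 8: prey: 1+0-0=1; pred: 30+0-6=24
Step 9: prey: 1+0-0=1; pred: 24+0-4=20
Step 10: prey: 1+0-0=1; pred: 20+0-4=16
Step 11: prey: 1+0-0=1; pred: 16+0-3=13
Step 12: prey: 1+0-0=1; pred: 13+0-2=11
Step 13: prey: 1+0-0=1; pred: 11+0-2=9
Step 14: prey: 1+0-0=1; pred: 9+0-1=8
Step 15: prey: 1+0-0=1; pred: 8+0-1=7
No extinction within 15 steps

Answer: 16 both-alive 1 7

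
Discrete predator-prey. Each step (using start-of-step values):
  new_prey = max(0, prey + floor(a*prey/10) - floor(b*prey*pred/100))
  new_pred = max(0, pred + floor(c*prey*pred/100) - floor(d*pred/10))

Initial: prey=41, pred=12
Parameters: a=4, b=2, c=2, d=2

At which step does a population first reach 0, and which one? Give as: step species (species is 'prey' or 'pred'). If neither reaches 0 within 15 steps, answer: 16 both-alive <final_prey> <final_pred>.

Step 1: prey: 41+16-9=48; pred: 12+9-2=19
Step 2: prey: 48+19-18=49; pred: 19+18-3=34
Step 3: prey: 49+19-33=35; pred: 34+33-6=61
Step 4: prey: 35+14-42=7; pred: 61+42-12=91
Step 5: prey: 7+2-12=0; pred: 91+12-18=85
First extinction: prey at step 5

Answer: 5 prey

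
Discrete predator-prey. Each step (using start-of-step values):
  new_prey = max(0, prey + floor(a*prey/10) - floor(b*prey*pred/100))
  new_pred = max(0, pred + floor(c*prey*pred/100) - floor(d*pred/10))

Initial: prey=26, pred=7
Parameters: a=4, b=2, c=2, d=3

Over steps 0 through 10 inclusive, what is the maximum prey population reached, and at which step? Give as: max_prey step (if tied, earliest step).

Answer: 51 4

Derivation:
Step 1: prey: 26+10-3=33; pred: 7+3-2=8
Step 2: prey: 33+13-5=41; pred: 8+5-2=11
Step 3: prey: 41+16-9=48; pred: 11+9-3=17
Step 4: prey: 48+19-16=51; pred: 17+16-5=28
Step 5: prey: 51+20-28=43; pred: 28+28-8=48
Step 6: prey: 43+17-41=19; pred: 48+41-14=75
Step 7: prey: 19+7-28=0; pred: 75+28-22=81
Step 8: prey: 0+0-0=0; pred: 81+0-24=57
Step 9: prey: 0+0-0=0; pred: 57+0-17=40
Step 10: prey: 0+0-0=0; pred: 40+0-12=28
Max prey = 51 at step 4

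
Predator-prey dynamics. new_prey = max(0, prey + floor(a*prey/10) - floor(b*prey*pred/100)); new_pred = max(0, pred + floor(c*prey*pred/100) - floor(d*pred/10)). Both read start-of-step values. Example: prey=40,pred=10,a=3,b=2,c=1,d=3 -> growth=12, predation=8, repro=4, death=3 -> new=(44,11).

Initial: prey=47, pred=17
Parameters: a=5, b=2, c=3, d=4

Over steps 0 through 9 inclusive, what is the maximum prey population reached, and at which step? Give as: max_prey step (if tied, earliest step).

Step 1: prey: 47+23-15=55; pred: 17+23-6=34
Step 2: prey: 55+27-37=45; pred: 34+56-13=77
Step 3: prey: 45+22-69=0; pred: 77+103-30=150
Step 4: prey: 0+0-0=0; pred: 150+0-60=90
Step 5: prey: 0+0-0=0; pred: 90+0-36=54
Step 6: prey: 0+0-0=0; pred: 54+0-21=33
Step 7: prey: 0+0-0=0; pred: 33+0-13=20
Step 8: prey: 0+0-0=0; pred: 20+0-8=12
Step 9: prey: 0+0-0=0; pred: 12+0-4=8
Max prey = 55 at step 1

Answer: 55 1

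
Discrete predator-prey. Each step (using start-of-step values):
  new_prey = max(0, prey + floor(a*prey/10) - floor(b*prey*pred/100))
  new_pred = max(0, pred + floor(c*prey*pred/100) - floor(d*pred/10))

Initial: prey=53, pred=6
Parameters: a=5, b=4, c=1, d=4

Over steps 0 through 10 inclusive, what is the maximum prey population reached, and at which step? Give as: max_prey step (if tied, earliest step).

Step 1: prey: 53+26-12=67; pred: 6+3-2=7
Step 2: prey: 67+33-18=82; pred: 7+4-2=9
Step 3: prey: 82+41-29=94; pred: 9+7-3=13
Step 4: prey: 94+47-48=93; pred: 13+12-5=20
Step 5: prey: 93+46-74=65; pred: 20+18-8=30
Step 6: prey: 65+32-78=19; pred: 30+19-12=37
Step 7: prey: 19+9-28=0; pred: 37+7-14=30
Step 8: prey: 0+0-0=0; pred: 30+0-12=18
Step 9: prey: 0+0-0=0; pred: 18+0-7=11
Step 10: prey: 0+0-0=0; pred: 11+0-4=7
Max prey = 94 at step 3

Answer: 94 3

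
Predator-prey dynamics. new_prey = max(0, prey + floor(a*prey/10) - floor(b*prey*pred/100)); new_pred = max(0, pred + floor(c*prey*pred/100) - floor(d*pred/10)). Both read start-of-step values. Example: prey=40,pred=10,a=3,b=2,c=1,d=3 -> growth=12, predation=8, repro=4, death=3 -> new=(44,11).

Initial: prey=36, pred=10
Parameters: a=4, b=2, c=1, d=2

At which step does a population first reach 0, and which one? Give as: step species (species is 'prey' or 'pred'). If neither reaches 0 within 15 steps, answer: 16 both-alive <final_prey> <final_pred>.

Answer: 16 both-alive 1 14

Derivation:
Step 1: prey: 36+14-7=43; pred: 10+3-2=11
Step 2: prey: 43+17-9=51; pred: 11+4-2=13
Step 3: prey: 51+20-13=58; pred: 13+6-2=17
Step 4: prey: 58+23-19=62; pred: 17+9-3=23
Step 5: prey: 62+24-28=58; pred: 23+14-4=33
Step 6: prey: 58+23-38=43; pred: 33+19-6=46
Step 7: prey: 43+17-39=21; pred: 46+19-9=56
Step 8: prey: 21+8-23=6; pred: 56+11-11=56
Step 9: prey: 6+2-6=2; pred: 56+3-11=48
Step 10: prey: 2+0-1=1; pred: 48+0-9=39
Step 11: prey: 1+0-0=1; pred: 39+0-7=32
Step 12: prey: 1+0-0=1; pred: 32+0-6=26
Step 13: prey: 1+0-0=1; pred: 26+0-5=21
Step 14: prey: 1+0-0=1; pred: 21+0-4=17
Step 15: prey: 1+0-0=1; pred: 17+0-3=14
No extinction within 15 steps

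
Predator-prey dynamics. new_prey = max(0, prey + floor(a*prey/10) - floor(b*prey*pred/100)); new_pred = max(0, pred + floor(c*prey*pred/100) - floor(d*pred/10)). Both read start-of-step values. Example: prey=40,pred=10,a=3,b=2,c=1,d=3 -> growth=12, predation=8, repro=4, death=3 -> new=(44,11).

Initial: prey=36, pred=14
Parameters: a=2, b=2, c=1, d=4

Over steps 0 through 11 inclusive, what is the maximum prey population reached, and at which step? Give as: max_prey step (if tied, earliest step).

Answer: 38 11

Derivation:
Step 1: prey: 36+7-10=33; pred: 14+5-5=14
Step 2: prey: 33+6-9=30; pred: 14+4-5=13
Step 3: prey: 30+6-7=29; pred: 13+3-5=11
Step 4: prey: 29+5-6=28; pred: 11+3-4=10
Step 5: prey: 28+5-5=28; pred: 10+2-4=8
Step 6: prey: 28+5-4=29; pred: 8+2-3=7
Step 7: prey: 29+5-4=30; pred: 7+2-2=7
Step 8: prey: 30+6-4=32; pred: 7+2-2=7
Step 9: prey: 32+6-4=34; pred: 7+2-2=7
Step 10: prey: 34+6-4=36; pred: 7+2-2=7
Step 11: prey: 36+7-5=38; pred: 7+2-2=7
Max prey = 38 at step 11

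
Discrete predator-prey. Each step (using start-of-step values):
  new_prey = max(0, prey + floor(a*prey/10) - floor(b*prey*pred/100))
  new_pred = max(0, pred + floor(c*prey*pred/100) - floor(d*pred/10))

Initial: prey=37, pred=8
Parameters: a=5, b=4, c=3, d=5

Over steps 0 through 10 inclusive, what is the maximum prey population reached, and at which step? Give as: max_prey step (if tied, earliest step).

Answer: 45 2

Derivation:
Step 1: prey: 37+18-11=44; pred: 8+8-4=12
Step 2: prey: 44+22-21=45; pred: 12+15-6=21
Step 3: prey: 45+22-37=30; pred: 21+28-10=39
Step 4: prey: 30+15-46=0; pred: 39+35-19=55
Step 5: prey: 0+0-0=0; pred: 55+0-27=28
Step 6: prey: 0+0-0=0; pred: 28+0-14=14
Step 7: prey: 0+0-0=0; pred: 14+0-7=7
Step 8: prey: 0+0-0=0; pred: 7+0-3=4
Step 9: prey: 0+0-0=0; pred: 4+0-2=2
Step 10: prey: 0+0-0=0; pred: 2+0-1=1
Max prey = 45 at step 2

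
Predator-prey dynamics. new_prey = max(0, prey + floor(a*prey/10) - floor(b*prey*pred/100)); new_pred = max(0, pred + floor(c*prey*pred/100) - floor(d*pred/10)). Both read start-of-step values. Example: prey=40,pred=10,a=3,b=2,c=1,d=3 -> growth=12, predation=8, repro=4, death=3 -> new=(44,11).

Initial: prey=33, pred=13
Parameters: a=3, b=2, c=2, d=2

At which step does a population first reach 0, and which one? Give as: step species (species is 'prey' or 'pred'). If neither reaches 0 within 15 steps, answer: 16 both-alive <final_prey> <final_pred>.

Step 1: prey: 33+9-8=34; pred: 13+8-2=19
Step 2: prey: 34+10-12=32; pred: 19+12-3=28
Step 3: prey: 32+9-17=24; pred: 28+17-5=40
Step 4: prey: 24+7-19=12; pred: 40+19-8=51
Step 5: prey: 12+3-12=3; pred: 51+12-10=53
Step 6: prey: 3+0-3=0; pred: 53+3-10=46
First extinction: prey at step 6

Answer: 6 prey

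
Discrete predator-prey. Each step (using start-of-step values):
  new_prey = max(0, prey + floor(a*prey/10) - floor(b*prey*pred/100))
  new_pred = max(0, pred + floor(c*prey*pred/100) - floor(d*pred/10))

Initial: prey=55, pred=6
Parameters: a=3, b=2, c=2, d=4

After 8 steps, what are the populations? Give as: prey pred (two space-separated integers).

Answer: 0 21

Derivation:
Step 1: prey: 55+16-6=65; pred: 6+6-2=10
Step 2: prey: 65+19-13=71; pred: 10+13-4=19
Step 3: prey: 71+21-26=66; pred: 19+26-7=38
Step 4: prey: 66+19-50=35; pred: 38+50-15=73
Step 5: prey: 35+10-51=0; pred: 73+51-29=95
Step 6: prey: 0+0-0=0; pred: 95+0-38=57
Step 7: prey: 0+0-0=0; pred: 57+0-22=35
Step 8: prey: 0+0-0=0; pred: 35+0-14=21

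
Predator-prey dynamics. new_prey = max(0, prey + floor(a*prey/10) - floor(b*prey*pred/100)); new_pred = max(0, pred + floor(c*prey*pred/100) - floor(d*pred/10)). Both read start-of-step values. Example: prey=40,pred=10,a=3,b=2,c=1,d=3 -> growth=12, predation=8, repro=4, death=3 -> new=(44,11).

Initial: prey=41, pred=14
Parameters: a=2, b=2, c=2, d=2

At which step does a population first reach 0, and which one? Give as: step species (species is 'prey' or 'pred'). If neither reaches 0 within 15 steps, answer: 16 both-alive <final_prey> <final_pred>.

Step 1: prey: 41+8-11=38; pred: 14+11-2=23
Step 2: prey: 38+7-17=28; pred: 23+17-4=36
Step 3: prey: 28+5-20=13; pred: 36+20-7=49
Step 4: prey: 13+2-12=3; pred: 49+12-9=52
Step 5: prey: 3+0-3=0; pred: 52+3-10=45
First extinction: prey at step 5

Answer: 5 prey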